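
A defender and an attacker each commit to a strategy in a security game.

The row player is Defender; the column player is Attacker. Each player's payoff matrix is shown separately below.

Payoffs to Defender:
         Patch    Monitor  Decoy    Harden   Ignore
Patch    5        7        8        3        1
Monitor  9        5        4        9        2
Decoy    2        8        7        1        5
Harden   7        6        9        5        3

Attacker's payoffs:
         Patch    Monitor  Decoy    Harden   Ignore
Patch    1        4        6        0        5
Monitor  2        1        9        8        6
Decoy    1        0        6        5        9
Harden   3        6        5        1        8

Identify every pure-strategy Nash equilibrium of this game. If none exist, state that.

The unique pure-strategy Nash equilibrium is (Decoy, Ignore).

Defender against Patch: payoffs 5, 9, 2, 7 → best response Monitor.
Defender against Monitor: payoffs 7, 5, 8, 6 → best response Decoy.
Defender against Decoy: payoffs 8, 4, 7, 9 → best response Harden.
Defender against Harden: payoffs 3, 9, 1, 5 → best response Monitor.
Defender against Ignore: payoffs 1, 2, 5, 3 → best response Decoy.
Attacker against Patch: payoffs 1, 4, 6, 0, 5 → best response Decoy.
Attacker against Monitor: payoffs 2, 1, 9, 8, 6 → best response Decoy.
Attacker against Decoy: payoffs 1, 0, 6, 5, 9 → best response Ignore.
Attacker against Harden: payoffs 3, 6, 5, 1, 8 → best response Ignore.
Mutual best responses: (Decoy, Ignore).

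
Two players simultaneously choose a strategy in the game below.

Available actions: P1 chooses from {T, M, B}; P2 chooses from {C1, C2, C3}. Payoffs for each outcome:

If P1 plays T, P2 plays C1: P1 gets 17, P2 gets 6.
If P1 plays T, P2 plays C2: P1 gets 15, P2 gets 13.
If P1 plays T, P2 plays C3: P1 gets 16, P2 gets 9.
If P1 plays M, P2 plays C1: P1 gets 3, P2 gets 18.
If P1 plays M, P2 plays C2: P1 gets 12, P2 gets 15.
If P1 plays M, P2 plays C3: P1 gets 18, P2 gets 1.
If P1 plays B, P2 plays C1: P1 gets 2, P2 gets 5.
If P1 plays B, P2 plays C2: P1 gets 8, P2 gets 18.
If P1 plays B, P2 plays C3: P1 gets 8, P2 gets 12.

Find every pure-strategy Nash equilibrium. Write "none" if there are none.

For each player, find the best response to each opponent profile; mutual best responses are the pure NE.
P1 against C1: payoffs 17, 3, 2 → best response T.
P1 against C2: payoffs 15, 12, 8 → best response T.
P1 against C3: payoffs 16, 18, 8 → best response M.
P2 against T: payoffs 6, 13, 9 → best response C2.
P2 against M: payoffs 18, 15, 1 → best response C1.
P2 against B: payoffs 5, 18, 12 → best response C2.
Mutual best responses: (T, C2).

(T, C2)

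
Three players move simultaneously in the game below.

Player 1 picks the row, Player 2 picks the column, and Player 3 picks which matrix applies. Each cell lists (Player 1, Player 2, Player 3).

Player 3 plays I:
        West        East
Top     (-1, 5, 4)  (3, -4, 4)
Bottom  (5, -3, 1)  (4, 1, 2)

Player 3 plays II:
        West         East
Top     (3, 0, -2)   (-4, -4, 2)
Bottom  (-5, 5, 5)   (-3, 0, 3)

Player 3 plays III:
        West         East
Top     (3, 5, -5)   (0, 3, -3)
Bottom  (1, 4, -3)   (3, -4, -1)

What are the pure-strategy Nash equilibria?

(Top, West, I): Player 1 can switch to Bottom (-1 → 5). Not NE.
(Top, West, II): Player 3 can switch to I (-2 → 4). Not NE.
(Top, West, III): Player 3 can switch to I (-5 → 4). Not NE.
(Top, East, I): Player 1 can switch to Bottom (3 → 4). Not NE.
(Top, East, II): Player 1 can switch to Bottom (-4 → -3). Not NE.
(Top, East, III): Player 1 can switch to Bottom (0 → 3). Not NE.
(Bottom, West, I): Player 2 can switch to East (-3 → 1). Not NE.
(Bottom, West, II): Player 1 can switch to Top (-5 → 3). Not NE.
(Bottom, West, III): Player 1 can switch to Top (1 → 3). Not NE.
(Bottom, East, I): Player 3 can switch to II (2 → 3). Not NE.
(The remaining 2 profiles each have a profitable deviation by the same check.)

There is no pure-strategy Nash equilibrium.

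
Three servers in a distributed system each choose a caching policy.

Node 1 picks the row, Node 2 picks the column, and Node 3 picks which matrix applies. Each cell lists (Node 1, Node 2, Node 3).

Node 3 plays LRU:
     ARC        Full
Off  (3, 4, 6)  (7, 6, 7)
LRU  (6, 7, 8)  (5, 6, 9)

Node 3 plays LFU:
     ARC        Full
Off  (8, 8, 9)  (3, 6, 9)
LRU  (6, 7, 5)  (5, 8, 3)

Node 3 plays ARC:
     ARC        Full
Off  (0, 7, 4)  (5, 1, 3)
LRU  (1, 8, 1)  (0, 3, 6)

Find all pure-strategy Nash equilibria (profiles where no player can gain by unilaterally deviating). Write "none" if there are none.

(Off, ARC, LRU): Node 1 can switch to LRU (3 → 6). Not NE.
(Off, ARC, LFU): Node 1 gets 8, best alternative 6; Node 2 gets 8, best alternative 6; Node 3 gets 9, best alternative 6. No profitable deviation — NE.
(Off, ARC, ARC): Node 1 can switch to LRU (0 → 1). Not NE.
(Off, Full, LRU): Node 3 can switch to LFU (7 → 9). Not NE.
(Off, Full, LFU): Node 1 can switch to LRU (3 → 5). Not NE.
(Off, Full, ARC): Node 2 can switch to ARC (1 → 7). Not NE.
(LRU, ARC, LRU): Node 1 gets 6, best alternative 3; Node 2 gets 7, best alternative 6; Node 3 gets 8, best alternative 5. No profitable deviation — NE.
(LRU, ARC, LFU): Node 1 can switch to Off (6 → 8). Not NE.
(LRU, ARC, ARC): Node 3 can switch to LRU (1 → 8). Not NE.
(LRU, Full, LRU): Node 1 can switch to Off (5 → 7). Not NE.
(The remaining 2 profiles each have a profitable deviation by the same check.)

Pure-strategy Nash equilibria: (Off, ARC, LFU); (LRU, ARC, LRU)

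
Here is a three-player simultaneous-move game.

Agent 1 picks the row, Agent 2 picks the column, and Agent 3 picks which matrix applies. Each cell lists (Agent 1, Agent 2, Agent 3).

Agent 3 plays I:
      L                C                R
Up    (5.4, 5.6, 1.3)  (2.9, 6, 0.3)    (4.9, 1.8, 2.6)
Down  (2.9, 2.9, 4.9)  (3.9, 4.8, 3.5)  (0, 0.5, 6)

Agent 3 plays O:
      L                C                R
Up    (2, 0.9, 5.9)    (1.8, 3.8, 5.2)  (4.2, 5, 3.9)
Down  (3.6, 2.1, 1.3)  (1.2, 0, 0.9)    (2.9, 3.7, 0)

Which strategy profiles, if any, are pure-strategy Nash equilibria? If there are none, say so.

(Up, L, I): Agent 2 can switch to C (5.6 → 6). Not NE.
(Up, L, O): Agent 1 can switch to Down (2 → 3.6). Not NE.
(Up, C, I): Agent 1 can switch to Down (2.9 → 3.9). Not NE.
(Up, C, O): Agent 2 can switch to R (3.8 → 5). Not NE.
(Up, R, I): Agent 2 can switch to L (1.8 → 5.6). Not NE.
(Up, R, O): Agent 1 gets 4.2, best alternative 2.9; Agent 2 gets 5, best alternative 3.8; Agent 3 gets 3.9, best alternative 2.6. No profitable deviation — NE.
(Down, L, I): Agent 1 can switch to Up (2.9 → 5.4). Not NE.
(Down, L, O): Agent 2 can switch to R (2.1 → 3.7). Not NE.
(Down, C, I): Agent 1 gets 3.9, best alternative 2.9; Agent 2 gets 4.8, best alternative 2.9; Agent 3 gets 3.5, best alternative 0.9. No profitable deviation — NE.
(Down, C, O): Agent 1 can switch to Up (1.2 → 1.8). Not NE.
(Down, R, I): Agent 1 can switch to Up (0 → 4.9). Not NE.
(Down, R, O): Agent 1 can switch to Up (2.9 → 4.2). Not NE.

Pure-strategy Nash equilibria: (Up, R, O) and (Down, C, I)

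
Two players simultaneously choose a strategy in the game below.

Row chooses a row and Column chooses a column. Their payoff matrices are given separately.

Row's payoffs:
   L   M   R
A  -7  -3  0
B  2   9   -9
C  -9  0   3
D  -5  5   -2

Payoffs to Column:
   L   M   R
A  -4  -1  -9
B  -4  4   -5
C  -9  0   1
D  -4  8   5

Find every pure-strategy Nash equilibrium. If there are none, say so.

Pure-strategy Nash equilibria: (B, M); (C, R)

Row against L: payoffs -7, 2, -9, -5 → best response B.
Row against M: payoffs -3, 9, 0, 5 → best response B.
Row against R: payoffs 0, -9, 3, -2 → best response C.
Column against A: payoffs -4, -1, -9 → best response M.
Column against B: payoffs -4, 4, -5 → best response M.
Column against C: payoffs -9, 0, 1 → best response R.
Column against D: payoffs -4, 8, 5 → best response M.
Mutual best responses: (B, M); (C, R).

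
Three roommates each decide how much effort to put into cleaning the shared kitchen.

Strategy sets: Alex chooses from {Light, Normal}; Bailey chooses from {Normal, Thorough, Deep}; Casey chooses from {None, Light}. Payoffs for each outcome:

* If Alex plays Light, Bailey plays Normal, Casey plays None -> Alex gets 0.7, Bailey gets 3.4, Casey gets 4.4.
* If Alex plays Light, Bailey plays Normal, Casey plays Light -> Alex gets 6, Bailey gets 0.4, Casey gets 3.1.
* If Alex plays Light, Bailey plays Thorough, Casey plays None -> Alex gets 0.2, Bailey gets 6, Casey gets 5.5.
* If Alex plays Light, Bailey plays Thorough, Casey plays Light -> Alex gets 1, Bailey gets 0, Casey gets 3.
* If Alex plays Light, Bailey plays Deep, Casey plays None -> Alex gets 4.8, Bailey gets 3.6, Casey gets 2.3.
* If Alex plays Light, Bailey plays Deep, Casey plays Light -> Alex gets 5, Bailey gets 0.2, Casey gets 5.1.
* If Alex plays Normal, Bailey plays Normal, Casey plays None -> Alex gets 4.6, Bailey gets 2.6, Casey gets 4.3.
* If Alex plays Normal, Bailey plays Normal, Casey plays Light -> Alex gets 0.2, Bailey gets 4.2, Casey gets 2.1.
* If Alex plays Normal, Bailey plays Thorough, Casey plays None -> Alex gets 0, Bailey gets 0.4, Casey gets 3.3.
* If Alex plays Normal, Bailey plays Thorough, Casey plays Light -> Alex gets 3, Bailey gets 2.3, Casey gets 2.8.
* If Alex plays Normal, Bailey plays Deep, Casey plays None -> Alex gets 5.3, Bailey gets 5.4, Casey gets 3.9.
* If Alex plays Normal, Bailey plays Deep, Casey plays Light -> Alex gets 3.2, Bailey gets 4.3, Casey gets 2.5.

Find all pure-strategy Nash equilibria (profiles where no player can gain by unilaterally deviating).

(Light, Normal, None): Alex can switch to Normal (0.7 → 4.6). Not NE.
(Light, Normal, Light): Casey can switch to None (3.1 → 4.4). Not NE.
(Light, Thorough, None): Alex gets 0.2, best alternative 0; Bailey gets 6, best alternative 3.6; Casey gets 5.5, best alternative 3. No profitable deviation — NE.
(Light, Thorough, Light): Alex can switch to Normal (1 → 3). Not NE.
(Light, Deep, None): Alex can switch to Normal (4.8 → 5.3). Not NE.
(Light, Deep, Light): Bailey can switch to Normal (0.2 → 0.4). Not NE.
(Normal, Normal, None): Bailey can switch to Deep (2.6 → 5.4). Not NE.
(Normal, Normal, Light): Alex can switch to Light (0.2 → 6). Not NE.
(Normal, Thorough, None): Alex can switch to Light (0 → 0.2). Not NE.
(Normal, Deep, None): Alex gets 5.3, best alternative 4.8; Bailey gets 5.4, best alternative 2.6; Casey gets 3.9, best alternative 2.5. No profitable deviation — NE.
(The remaining 2 profiles each have a profitable deviation by the same check.)

(Light, Thorough, None), (Normal, Deep, None)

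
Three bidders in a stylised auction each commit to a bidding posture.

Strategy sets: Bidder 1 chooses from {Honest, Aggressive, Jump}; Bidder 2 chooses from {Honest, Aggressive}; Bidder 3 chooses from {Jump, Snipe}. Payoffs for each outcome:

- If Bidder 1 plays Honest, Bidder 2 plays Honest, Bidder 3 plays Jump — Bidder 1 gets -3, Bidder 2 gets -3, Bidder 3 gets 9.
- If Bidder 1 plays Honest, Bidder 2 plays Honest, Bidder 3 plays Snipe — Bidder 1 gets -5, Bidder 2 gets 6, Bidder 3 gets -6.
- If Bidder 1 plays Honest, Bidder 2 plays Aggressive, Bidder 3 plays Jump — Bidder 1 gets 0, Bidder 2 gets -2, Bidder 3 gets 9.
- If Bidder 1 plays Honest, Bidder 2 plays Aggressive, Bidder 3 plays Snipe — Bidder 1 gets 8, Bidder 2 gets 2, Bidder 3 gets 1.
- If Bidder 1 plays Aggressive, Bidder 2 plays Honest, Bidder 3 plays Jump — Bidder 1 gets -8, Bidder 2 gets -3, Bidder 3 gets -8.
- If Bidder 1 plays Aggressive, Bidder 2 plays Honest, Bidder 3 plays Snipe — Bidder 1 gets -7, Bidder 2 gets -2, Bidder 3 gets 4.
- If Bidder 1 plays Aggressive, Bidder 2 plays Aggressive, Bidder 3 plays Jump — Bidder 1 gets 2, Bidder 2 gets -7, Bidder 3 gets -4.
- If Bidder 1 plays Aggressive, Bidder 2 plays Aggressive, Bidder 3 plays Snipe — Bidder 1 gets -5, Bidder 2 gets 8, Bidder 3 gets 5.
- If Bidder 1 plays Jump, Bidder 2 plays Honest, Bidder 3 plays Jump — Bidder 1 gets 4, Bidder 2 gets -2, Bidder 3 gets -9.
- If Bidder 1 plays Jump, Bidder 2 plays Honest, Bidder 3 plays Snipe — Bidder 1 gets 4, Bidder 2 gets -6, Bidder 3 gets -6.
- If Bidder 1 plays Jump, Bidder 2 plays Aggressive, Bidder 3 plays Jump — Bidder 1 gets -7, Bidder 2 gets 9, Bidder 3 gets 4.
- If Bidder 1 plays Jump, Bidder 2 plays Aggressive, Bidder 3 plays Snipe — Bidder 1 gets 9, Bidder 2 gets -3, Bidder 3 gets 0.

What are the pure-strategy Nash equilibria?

none

Mark each player's best response to every combination of opponents' strategies; a profile where every player is best-responding is a pure Nash equilibrium.
Bidder 1 against (Honest, Jump): payoffs -3, -8, 4 → best response Jump.
Bidder 1 against (Honest, Snipe): payoffs -5, -7, 4 → best response Jump.
Bidder 1 against (Aggressive, Jump): payoffs 0, 2, -7 → best response Aggressive.
Bidder 1 against (Aggressive, Snipe): payoffs 8, -5, 9 → best response Jump.
Bidder 2 against (Honest, Jump): payoffs -3, -2 → best response Aggressive.
Bidder 2 against (Honest, Snipe): payoffs 6, 2 → best response Honest.
Bidder 2 against (Aggressive, Jump): payoffs -3, -7 → best response Honest.
Bidder 2 against (Aggressive, Snipe): payoffs -2, 8 → best response Aggressive.
Bidder 2 against (Jump, Jump): payoffs -2, 9 → best response Aggressive.
Bidder 2 against (Jump, Snipe): payoffs -6, -3 → best response Aggressive.
Bidder 3 against (Honest, Honest): payoffs 9, -6 → best response Jump.
Bidder 3 against (Honest, Aggressive): payoffs 9, 1 → best response Jump.
Bidder 3 against (Aggressive, Honest): payoffs -8, 4 → best response Snipe.
Bidder 3 against (Aggressive, Aggressive): payoffs -4, 5 → best response Snipe.
Bidder 3 against (Jump, Honest): payoffs -9, -6 → best response Snipe.
Bidder 3 against (Jump, Aggressive): payoffs 4, 0 → best response Jump.
No profile is a mutual best response for all players.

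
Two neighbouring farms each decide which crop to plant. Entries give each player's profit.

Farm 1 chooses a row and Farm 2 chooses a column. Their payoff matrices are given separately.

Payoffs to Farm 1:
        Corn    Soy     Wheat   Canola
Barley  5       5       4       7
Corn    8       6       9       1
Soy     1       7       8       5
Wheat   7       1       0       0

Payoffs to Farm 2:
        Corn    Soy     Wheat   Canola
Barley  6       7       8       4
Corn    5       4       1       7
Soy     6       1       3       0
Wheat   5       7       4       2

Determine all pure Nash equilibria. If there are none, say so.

Farm 1 against Corn: payoffs 5, 8, 1, 7 → best response Corn.
Farm 1 against Soy: payoffs 5, 6, 7, 1 → best response Soy.
Farm 1 against Wheat: payoffs 4, 9, 8, 0 → best response Corn.
Farm 1 against Canola: payoffs 7, 1, 5, 0 → best response Barley.
Farm 2 against Barley: payoffs 6, 7, 8, 4 → best response Wheat.
Farm 2 against Corn: payoffs 5, 4, 1, 7 → best response Canola.
Farm 2 against Soy: payoffs 6, 1, 3, 0 → best response Corn.
Farm 2 against Wheat: payoffs 5, 7, 4, 2 → best response Soy.
No profile is a mutual best response for all players.

none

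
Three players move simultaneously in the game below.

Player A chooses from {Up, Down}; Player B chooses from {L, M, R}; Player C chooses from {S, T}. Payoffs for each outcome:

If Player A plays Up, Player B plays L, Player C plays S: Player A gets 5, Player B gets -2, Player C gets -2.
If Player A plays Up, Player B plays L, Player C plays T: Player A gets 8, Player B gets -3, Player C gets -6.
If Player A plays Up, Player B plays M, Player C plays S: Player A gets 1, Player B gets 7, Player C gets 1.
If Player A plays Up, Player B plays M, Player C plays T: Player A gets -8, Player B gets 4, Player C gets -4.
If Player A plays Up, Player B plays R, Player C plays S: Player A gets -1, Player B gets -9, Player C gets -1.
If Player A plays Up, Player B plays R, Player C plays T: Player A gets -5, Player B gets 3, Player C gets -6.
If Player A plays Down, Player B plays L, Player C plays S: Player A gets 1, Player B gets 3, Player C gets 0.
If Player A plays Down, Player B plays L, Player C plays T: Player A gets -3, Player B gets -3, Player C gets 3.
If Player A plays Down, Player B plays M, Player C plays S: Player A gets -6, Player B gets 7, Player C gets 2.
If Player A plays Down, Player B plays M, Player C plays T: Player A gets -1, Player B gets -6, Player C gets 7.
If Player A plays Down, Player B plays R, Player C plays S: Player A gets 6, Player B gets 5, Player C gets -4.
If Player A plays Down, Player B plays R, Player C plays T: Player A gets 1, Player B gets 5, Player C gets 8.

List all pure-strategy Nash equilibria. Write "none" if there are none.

(Up, M, S); (Down, R, T)

Check each profile: it is a Nash equilibrium iff no player can strictly gain by switching unilaterally.
(Up, L, S): Player B can switch to M (-2 → 7). Not NE.
(Up, L, T): Player B can switch to M (-3 → 4). Not NE.
(Up, M, S): Player A gets 1, best alternative -6; Player B gets 7, best alternative -2; Player C gets 1, best alternative -4. No profitable deviation — NE.
(Up, M, T): Player A can switch to Down (-8 → -1). Not NE.
(Up, R, S): Player A can switch to Down (-1 → 6). Not NE.
(Up, R, T): Player A can switch to Down (-5 → 1). Not NE.
(Down, L, S): Player A can switch to Up (1 → 5). Not NE.
(Down, L, T): Player A can switch to Up (-3 → 8). Not NE.
(Down, M, S): Player A can switch to Up (-6 → 1). Not NE.
(Down, M, T): Player B can switch to L (-6 → -3). Not NE.
(Down, R, S): Player B can switch to M (5 → 7). Not NE.
(Down, R, T): Player A gets 1, best alternative -5; Player B gets 5, best alternative -3; Player C gets 8, best alternative -4. No profitable deviation — NE.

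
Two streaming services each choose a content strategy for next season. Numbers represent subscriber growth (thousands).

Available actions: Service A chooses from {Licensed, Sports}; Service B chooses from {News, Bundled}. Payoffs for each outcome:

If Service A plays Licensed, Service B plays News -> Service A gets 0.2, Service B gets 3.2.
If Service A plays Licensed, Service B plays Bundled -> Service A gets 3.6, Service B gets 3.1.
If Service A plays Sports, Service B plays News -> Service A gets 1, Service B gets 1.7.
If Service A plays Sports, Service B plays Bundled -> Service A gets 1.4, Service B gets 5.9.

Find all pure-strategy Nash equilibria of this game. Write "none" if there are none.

For each player, find the best response to each opponent profile; mutual best responses are the pure NE.
Service A against News: payoffs 0.2, 1 → best response Sports.
Service A against Bundled: payoffs 3.6, 1.4 → best response Licensed.
Service B against Licensed: payoffs 3.2, 3.1 → best response News.
Service B against Sports: payoffs 1.7, 5.9 → best response Bundled.
No profile is a mutual best response for all players.

none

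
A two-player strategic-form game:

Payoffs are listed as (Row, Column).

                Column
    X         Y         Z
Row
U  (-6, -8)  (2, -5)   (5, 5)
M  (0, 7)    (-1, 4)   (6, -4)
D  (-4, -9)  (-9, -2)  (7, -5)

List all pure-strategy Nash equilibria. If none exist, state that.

(M, X)

For each player, find the best response to each opponent profile; mutual best responses are the pure NE.
Row against X: payoffs -6, 0, -4 → best response M.
Row against Y: payoffs 2, -1, -9 → best response U.
Row against Z: payoffs 5, 6, 7 → best response D.
Column against U: payoffs -8, -5, 5 → best response Z.
Column against M: payoffs 7, 4, -4 → best response X.
Column against D: payoffs -9, -2, -5 → best response Y.
Mutual best responses: (M, X).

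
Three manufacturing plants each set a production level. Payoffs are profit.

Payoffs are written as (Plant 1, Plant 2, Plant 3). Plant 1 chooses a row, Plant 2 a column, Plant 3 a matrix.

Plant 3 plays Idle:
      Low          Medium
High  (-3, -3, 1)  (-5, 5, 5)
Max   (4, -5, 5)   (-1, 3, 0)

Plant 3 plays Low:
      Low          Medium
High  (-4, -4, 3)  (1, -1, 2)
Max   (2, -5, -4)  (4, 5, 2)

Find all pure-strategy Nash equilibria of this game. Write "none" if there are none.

Pure NE: (Max, Medium, Low)

Check each profile: it is a Nash equilibrium iff no player can strictly gain by switching unilaterally.
(High, Low, Idle): Plant 1 can switch to Max (-3 → 4). Not NE.
(High, Low, Low): Plant 1 can switch to Max (-4 → 2). Not NE.
(High, Medium, Idle): Plant 1 can switch to Max (-5 → -1). Not NE.
(High, Medium, Low): Plant 1 can switch to Max (1 → 4). Not NE.
(Max, Low, Idle): Plant 2 can switch to Medium (-5 → 3). Not NE.
(Max, Low, Low): Plant 2 can switch to Medium (-5 → 5). Not NE.
(Max, Medium, Idle): Plant 3 can switch to Low (0 → 2). Not NE.
(Max, Medium, Low): Plant 1 gets 4, best alternative 1; Plant 2 gets 5, best alternative -5; Plant 3 gets 2, best alternative 0. No profitable deviation — NE.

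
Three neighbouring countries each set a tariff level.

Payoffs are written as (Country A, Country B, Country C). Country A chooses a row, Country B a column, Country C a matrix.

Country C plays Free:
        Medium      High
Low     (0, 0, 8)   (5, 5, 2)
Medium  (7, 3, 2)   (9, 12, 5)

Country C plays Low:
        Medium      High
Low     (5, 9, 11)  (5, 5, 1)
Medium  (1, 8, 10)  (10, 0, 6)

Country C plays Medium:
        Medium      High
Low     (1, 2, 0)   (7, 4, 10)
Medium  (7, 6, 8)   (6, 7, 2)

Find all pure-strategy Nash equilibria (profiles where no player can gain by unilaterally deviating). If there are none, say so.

Pure-strategy Nash equilibria: (Low, Medium, Low); (Low, High, Medium)

(Low, Medium, Free): Country A can switch to Medium (0 → 7). Not NE.
(Low, Medium, Low): Country A gets 5, best alternative 1; Country B gets 9, best alternative 5; Country C gets 11, best alternative 8. No profitable deviation — NE.
(Low, Medium, Medium): Country A can switch to Medium (1 → 7). Not NE.
(Low, High, Free): Country A can switch to Medium (5 → 9). Not NE.
(Low, High, Low): Country A can switch to Medium (5 → 10). Not NE.
(Low, High, Medium): Country A gets 7, best alternative 6; Country B gets 4, best alternative 2; Country C gets 10, best alternative 2. No profitable deviation — NE.
(Medium, Medium, Free): Country B can switch to High (3 → 12). Not NE.
(Medium, Medium, Low): Country A can switch to Low (1 → 5). Not NE.
(Medium, Medium, Medium): Country B can switch to High (6 → 7). Not NE.
(Medium, High, Free): Country C can switch to Low (5 → 6). Not NE.
(The remaining 2 profiles each have a profitable deviation by the same check.)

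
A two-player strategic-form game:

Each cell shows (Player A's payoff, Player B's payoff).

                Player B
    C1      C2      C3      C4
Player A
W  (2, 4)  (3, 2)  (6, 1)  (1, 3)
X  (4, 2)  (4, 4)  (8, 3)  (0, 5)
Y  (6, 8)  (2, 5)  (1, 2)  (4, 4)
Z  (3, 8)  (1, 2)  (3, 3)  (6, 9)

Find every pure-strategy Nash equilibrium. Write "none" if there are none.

Player A against C1: payoffs 2, 4, 6, 3 → best response Y.
Player A against C2: payoffs 3, 4, 2, 1 → best response X.
Player A against C3: payoffs 6, 8, 1, 3 → best response X.
Player A against C4: payoffs 1, 0, 4, 6 → best response Z.
Player B against W: payoffs 4, 2, 1, 3 → best response C1.
Player B against X: payoffs 2, 4, 3, 5 → best response C4.
Player B against Y: payoffs 8, 5, 2, 4 → best response C1.
Player B against Z: payoffs 8, 2, 3, 9 → best response C4.
Mutual best responses: (Y, C1); (Z, C4).

The pure Nash equilibria are (Y, C1) and (Z, C4).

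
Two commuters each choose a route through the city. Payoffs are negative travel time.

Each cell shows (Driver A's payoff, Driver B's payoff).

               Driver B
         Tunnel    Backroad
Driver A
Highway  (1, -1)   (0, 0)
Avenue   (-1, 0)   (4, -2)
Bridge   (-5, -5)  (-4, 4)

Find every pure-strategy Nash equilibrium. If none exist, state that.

There is no pure-strategy Nash equilibrium.

For each strategy profile, look for a profitable unilateral deviation.
(Highway, Tunnel): Driver B can switch to Backroad (-1 → 0). Not NE.
(Highway, Backroad): Driver A can switch to Avenue (0 → 4). Not NE.
(Avenue, Tunnel): Driver A can switch to Highway (-1 → 1). Not NE.
(Avenue, Backroad): Driver B can switch to Tunnel (-2 → 0). Not NE.
(Bridge, Tunnel): Driver A can switch to Highway (-5 → 1). Not NE.
(Bridge, Backroad): Driver A can switch to Highway (-4 → 0). Not NE.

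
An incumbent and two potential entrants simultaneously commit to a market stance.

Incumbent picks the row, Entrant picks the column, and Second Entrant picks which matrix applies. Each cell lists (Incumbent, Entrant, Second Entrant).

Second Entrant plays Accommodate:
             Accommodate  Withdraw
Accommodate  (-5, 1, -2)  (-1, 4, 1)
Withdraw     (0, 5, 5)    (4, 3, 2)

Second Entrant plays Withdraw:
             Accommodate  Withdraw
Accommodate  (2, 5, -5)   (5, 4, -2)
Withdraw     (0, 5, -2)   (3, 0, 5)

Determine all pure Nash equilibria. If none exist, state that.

Pure NE: (Withdraw, Accommodate, Accommodate)

Incumbent against (Accommodate, Accommodate): payoffs -5, 0 → best response Withdraw.
Incumbent against (Accommodate, Withdraw): payoffs 2, 0 → best response Accommodate.
Incumbent against (Withdraw, Accommodate): payoffs -1, 4 → best response Withdraw.
Incumbent against (Withdraw, Withdraw): payoffs 5, 3 → best response Accommodate.
Entrant against (Accommodate, Accommodate): payoffs 1, 4 → best response Withdraw.
Entrant against (Accommodate, Withdraw): payoffs 5, 4 → best response Accommodate.
Entrant against (Withdraw, Accommodate): payoffs 5, 3 → best response Accommodate.
Entrant against (Withdraw, Withdraw): payoffs 5, 0 → best response Accommodate.
Second Entrant against (Accommodate, Accommodate): payoffs -2, -5 → best response Accommodate.
Second Entrant against (Accommodate, Withdraw): payoffs 1, -2 → best response Accommodate.
Second Entrant against (Withdraw, Accommodate): payoffs 5, -2 → best response Accommodate.
Second Entrant against (Withdraw, Withdraw): payoffs 2, 5 → best response Withdraw.
Mutual best responses: (Withdraw, Accommodate, Accommodate).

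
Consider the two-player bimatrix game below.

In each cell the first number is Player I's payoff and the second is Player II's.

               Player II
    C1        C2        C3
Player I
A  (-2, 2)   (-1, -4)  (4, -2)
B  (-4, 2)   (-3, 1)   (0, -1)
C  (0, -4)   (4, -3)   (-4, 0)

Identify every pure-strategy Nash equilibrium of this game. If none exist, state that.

none

(A, C1): Player I can switch to C (-2 → 0). Not NE.
(A, C2): Player I can switch to C (-1 → 4). Not NE.
(A, C3): Player II can switch to C1 (-2 → 2). Not NE.
(B, C1): Player I can switch to A (-4 → -2). Not NE.
(B, C2): Player I can switch to A (-3 → -1). Not NE.
(B, C3): Player I can switch to A (0 → 4). Not NE.
(C, C1): Player II can switch to C2 (-4 → -3). Not NE.
(C, C2): Player II can switch to C3 (-3 → 0). Not NE.
(C, C3): Player I can switch to A (-4 → 4). Not NE.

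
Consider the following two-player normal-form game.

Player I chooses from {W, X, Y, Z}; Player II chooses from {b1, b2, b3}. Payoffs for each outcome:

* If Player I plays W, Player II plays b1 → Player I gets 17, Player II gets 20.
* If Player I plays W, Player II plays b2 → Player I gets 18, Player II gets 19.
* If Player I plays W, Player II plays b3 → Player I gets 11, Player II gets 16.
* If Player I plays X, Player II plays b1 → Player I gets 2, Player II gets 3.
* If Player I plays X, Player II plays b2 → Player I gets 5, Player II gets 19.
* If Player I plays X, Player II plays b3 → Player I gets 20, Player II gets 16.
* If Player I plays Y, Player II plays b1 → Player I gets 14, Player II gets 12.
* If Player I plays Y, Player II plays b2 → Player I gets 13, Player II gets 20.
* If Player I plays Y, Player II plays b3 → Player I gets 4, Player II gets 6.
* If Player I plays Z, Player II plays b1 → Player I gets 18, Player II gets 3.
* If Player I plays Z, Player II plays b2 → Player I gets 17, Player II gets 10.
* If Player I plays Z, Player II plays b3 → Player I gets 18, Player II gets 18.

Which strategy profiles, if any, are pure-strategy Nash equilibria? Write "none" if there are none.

Mark each player's best response to every combination of opponents' strategies; a profile where every player is best-responding is a pure Nash equilibrium.
Player I against b1: payoffs 17, 2, 14, 18 → best response Z.
Player I against b2: payoffs 18, 5, 13, 17 → best response W.
Player I against b3: payoffs 11, 20, 4, 18 → best response X.
Player II against W: payoffs 20, 19, 16 → best response b1.
Player II against X: payoffs 3, 19, 16 → best response b2.
Player II against Y: payoffs 12, 20, 6 → best response b2.
Player II against Z: payoffs 3, 10, 18 → best response b3.
No profile is a mutual best response for all players.

No pure-strategy Nash equilibrium.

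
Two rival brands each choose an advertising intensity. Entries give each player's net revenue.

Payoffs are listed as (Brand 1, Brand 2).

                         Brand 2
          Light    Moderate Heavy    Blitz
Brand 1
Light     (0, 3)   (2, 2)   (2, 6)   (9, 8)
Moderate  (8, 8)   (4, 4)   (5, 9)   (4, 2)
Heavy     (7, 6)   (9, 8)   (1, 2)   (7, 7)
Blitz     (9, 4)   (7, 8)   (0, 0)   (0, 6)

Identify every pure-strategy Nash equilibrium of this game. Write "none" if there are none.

The pure Nash equilibria are (Light, Blitz), (Moderate, Heavy), (Heavy, Moderate).

Check each profile: it is a Nash equilibrium iff no player can strictly gain by switching unilaterally.
(Light, Light): Brand 1 can switch to Moderate (0 → 8). Not NE.
(Light, Moderate): Brand 1 can switch to Moderate (2 → 4). Not NE.
(Light, Heavy): Brand 1 can switch to Moderate (2 → 5). Not NE.
(Light, Blitz): Brand 1 gets 9, best alternative 7; Brand 2 gets 8, best alternative 6. No profitable deviation — NE.
(Moderate, Light): Brand 1 can switch to Blitz (8 → 9). Not NE.
(Moderate, Moderate): Brand 1 can switch to Heavy (4 → 9). Not NE.
(Moderate, Heavy): Brand 1 gets 5, best alternative 2; Brand 2 gets 9, best alternative 8. No profitable deviation — NE.
(Moderate, Blitz): Brand 1 can switch to Light (4 → 9). Not NE.
(Heavy, Light): Brand 1 can switch to Moderate (7 → 8). Not NE.
(Heavy, Moderate): Brand 1 gets 9, best alternative 7; Brand 2 gets 8, best alternative 7. No profitable deviation — NE.
(Heavy, Heavy): Brand 1 can switch to Light (1 → 2). Not NE.
(Heavy, Blitz): Brand 1 can switch to Light (7 → 9). Not NE.
(Blitz, Light): Brand 2 can switch to Moderate (4 → 8). Not NE.
(The remaining 3 profiles each have a profitable deviation by the same check.)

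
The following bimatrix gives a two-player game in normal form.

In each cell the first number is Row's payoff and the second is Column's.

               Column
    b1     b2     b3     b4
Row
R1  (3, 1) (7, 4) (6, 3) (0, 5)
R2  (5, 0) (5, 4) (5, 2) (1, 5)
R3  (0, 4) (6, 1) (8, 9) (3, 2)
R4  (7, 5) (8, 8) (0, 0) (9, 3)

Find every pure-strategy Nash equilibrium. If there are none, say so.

(R1, b1): Row can switch to R2 (3 → 5). Not NE.
(R1, b2): Row can switch to R4 (7 → 8). Not NE.
(R1, b3): Row can switch to R3 (6 → 8). Not NE.
(R1, b4): Row can switch to R2 (0 → 1). Not NE.
(R2, b1): Row can switch to R4 (5 → 7). Not NE.
(R2, b2): Row can switch to R1 (5 → 7). Not NE.
(R2, b3): Row can switch to R1 (5 → 6). Not NE.
(R2, b4): Row can switch to R3 (1 → 3). Not NE.
(R3, b3): Row gets 8, best alternative 6; Column gets 9, best alternative 4. No profitable deviation — NE.
(R4, b2): Row gets 8, best alternative 7; Column gets 8, best alternative 5. No profitable deviation — NE.
(The remaining 6 profiles each have a profitable deviation by the same check.)

Pure-strategy Nash equilibria: (R3, b3), (R4, b2)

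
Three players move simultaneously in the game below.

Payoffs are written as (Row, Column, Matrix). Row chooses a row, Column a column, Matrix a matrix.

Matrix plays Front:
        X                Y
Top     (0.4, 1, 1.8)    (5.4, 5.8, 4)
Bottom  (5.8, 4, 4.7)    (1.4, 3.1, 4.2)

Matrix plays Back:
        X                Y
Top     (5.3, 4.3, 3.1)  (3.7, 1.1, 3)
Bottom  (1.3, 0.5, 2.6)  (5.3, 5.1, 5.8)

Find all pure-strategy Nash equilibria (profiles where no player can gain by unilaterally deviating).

Pure-strategy Nash equilibria: (Top, X, Back) and (Top, Y, Front) and (Bottom, X, Front) and (Bottom, Y, Back)

Row against (X, Front): payoffs 0.4, 5.8 → best response Bottom.
Row against (X, Back): payoffs 5.3, 1.3 → best response Top.
Row against (Y, Front): payoffs 5.4, 1.4 → best response Top.
Row against (Y, Back): payoffs 3.7, 5.3 → best response Bottom.
Column against (Top, Front): payoffs 1, 5.8 → best response Y.
Column against (Top, Back): payoffs 4.3, 1.1 → best response X.
Column against (Bottom, Front): payoffs 4, 3.1 → best response X.
Column against (Bottom, Back): payoffs 0.5, 5.1 → best response Y.
Matrix against (Top, X): payoffs 1.8, 3.1 → best response Back.
Matrix against (Top, Y): payoffs 4, 3 → best response Front.
Matrix against (Bottom, X): payoffs 4.7, 2.6 → best response Front.
Matrix against (Bottom, Y): payoffs 4.2, 5.8 → best response Back.
Mutual best responses: (Top, X, Back); (Top, Y, Front); (Bottom, X, Front); (Bottom, Y, Back).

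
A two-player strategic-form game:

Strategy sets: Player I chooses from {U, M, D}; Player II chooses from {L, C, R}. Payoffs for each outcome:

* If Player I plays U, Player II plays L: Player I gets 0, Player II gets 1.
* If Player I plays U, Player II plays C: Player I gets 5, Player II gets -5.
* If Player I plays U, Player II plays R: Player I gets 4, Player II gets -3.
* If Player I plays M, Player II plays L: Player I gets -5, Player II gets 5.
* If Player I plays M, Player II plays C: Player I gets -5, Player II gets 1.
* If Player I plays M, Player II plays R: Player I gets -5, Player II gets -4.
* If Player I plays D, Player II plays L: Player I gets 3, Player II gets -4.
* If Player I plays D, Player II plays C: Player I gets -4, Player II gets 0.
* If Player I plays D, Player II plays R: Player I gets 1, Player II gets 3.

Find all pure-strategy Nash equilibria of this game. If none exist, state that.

(U, L): Player I can switch to D (0 → 3). Not NE.
(U, C): Player II can switch to L (-5 → 1). Not NE.
(U, R): Player II can switch to L (-3 → 1). Not NE.
(M, L): Player I can switch to U (-5 → 0). Not NE.
(M, C): Player I can switch to U (-5 → 5). Not NE.
(M, R): Player I can switch to U (-5 → 4). Not NE.
(D, L): Player II can switch to C (-4 → 0). Not NE.
(D, C): Player I can switch to U (-4 → 5). Not NE.
(The remaining 1 profile has a profitable deviation by the same check.)

There is no pure-strategy Nash equilibrium.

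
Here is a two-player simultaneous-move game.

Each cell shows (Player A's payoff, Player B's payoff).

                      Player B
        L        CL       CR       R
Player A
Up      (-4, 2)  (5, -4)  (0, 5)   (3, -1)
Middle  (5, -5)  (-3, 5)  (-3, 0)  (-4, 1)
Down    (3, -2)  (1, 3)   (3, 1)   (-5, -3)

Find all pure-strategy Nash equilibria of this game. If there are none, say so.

There is no pure-strategy Nash equilibrium.

Mark each player's best response to every combination of opponents' strategies; a profile where every player is best-responding is a pure Nash equilibrium.
Player A against L: payoffs -4, 5, 3 → best response Middle.
Player A against CL: payoffs 5, -3, 1 → best response Up.
Player A against CR: payoffs 0, -3, 3 → best response Down.
Player A against R: payoffs 3, -4, -5 → best response Up.
Player B against Up: payoffs 2, -4, 5, -1 → best response CR.
Player B against Middle: payoffs -5, 5, 0, 1 → best response CL.
Player B against Down: payoffs -2, 3, 1, -3 → best response CL.
No profile is a mutual best response for all players.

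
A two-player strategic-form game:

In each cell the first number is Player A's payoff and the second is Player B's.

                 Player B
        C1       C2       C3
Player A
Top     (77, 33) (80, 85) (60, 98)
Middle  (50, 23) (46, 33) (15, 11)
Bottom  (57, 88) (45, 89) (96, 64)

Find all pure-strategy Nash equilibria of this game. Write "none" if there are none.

For each strategy profile, look for a profitable unilateral deviation.
(Top, C1): Player B can switch to C2 (33 → 85). Not NE.
(Top, C2): Player B can switch to C3 (85 → 98). Not NE.
(Top, C3): Player A can switch to Bottom (60 → 96). Not NE.
(Middle, C1): Player A can switch to Top (50 → 77). Not NE.
(Middle, C2): Player A can switch to Top (46 → 80). Not NE.
(Middle, C3): Player A can switch to Top (15 → 60). Not NE.
(Bottom, C1): Player A can switch to Top (57 → 77). Not NE.
(Bottom, C2): Player A can switch to Top (45 → 80). Not NE.
(The remaining 1 profile has a profitable deviation by the same check.)

This game has no pure Nash equilibrium.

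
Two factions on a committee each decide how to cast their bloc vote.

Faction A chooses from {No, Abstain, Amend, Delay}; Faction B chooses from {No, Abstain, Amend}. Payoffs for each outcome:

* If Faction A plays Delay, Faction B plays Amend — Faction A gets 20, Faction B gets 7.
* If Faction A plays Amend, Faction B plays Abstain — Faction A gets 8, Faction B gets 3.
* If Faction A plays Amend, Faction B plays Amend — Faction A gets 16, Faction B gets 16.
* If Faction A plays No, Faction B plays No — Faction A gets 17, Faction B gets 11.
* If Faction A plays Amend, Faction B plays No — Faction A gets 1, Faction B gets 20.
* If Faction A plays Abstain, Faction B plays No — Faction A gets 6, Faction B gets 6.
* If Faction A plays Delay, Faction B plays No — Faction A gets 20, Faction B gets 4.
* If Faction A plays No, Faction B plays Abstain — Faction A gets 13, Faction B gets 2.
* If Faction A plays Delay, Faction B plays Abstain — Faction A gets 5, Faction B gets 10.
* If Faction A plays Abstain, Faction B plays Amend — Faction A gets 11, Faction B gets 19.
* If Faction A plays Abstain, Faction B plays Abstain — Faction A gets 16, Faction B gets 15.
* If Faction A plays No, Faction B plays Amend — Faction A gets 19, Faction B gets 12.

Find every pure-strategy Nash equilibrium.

Check each profile: it is a Nash equilibrium iff no player can strictly gain by switching unilaterally.
(No, No): Faction A can switch to Delay (17 → 20). Not NE.
(No, Abstain): Faction A can switch to Abstain (13 → 16). Not NE.
(No, Amend): Faction A can switch to Delay (19 → 20). Not NE.
(Abstain, No): Faction A can switch to No (6 → 17). Not NE.
(Abstain, Abstain): Faction B can switch to Amend (15 → 19). Not NE.
(Abstain, Amend): Faction A can switch to No (11 → 19). Not NE.
(The remaining 6 profiles each have a profitable deviation by the same check.)

There is no pure-strategy Nash equilibrium.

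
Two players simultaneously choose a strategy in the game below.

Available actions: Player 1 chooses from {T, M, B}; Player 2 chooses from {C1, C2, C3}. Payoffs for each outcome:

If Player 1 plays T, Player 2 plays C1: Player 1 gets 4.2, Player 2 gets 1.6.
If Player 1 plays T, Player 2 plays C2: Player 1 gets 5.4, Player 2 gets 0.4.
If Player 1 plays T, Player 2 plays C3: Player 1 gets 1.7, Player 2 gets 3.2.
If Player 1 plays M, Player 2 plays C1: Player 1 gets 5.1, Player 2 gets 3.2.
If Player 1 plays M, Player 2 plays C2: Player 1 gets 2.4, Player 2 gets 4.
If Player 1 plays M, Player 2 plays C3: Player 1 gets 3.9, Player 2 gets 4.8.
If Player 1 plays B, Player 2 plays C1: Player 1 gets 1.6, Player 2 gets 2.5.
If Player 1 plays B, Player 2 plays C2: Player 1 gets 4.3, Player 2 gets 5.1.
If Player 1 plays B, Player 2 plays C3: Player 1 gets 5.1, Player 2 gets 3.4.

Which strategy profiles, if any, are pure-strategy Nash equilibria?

There is no pure-strategy Nash equilibrium.

Player 1 against C1: payoffs 4.2, 5.1, 1.6 → best response M.
Player 1 against C2: payoffs 5.4, 2.4, 4.3 → best response T.
Player 1 against C3: payoffs 1.7, 3.9, 5.1 → best response B.
Player 2 against T: payoffs 1.6, 0.4, 3.2 → best response C3.
Player 2 against M: payoffs 3.2, 4, 4.8 → best response C3.
Player 2 against B: payoffs 2.5, 5.1, 3.4 → best response C2.
No profile is a mutual best response for all players.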